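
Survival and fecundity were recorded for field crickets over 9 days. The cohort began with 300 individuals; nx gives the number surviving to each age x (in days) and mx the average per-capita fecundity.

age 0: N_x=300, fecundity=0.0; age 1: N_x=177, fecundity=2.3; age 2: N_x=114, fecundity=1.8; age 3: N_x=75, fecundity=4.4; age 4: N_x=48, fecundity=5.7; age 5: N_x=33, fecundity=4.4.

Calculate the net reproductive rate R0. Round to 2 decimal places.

lx = nx/n0 = nx/300: 1, 0.59, 0.38, 0.25, 0.16, 0.11
lx·mx by age: 0, 1.357, 0.684, 1.1, 0.912, 0.484
R0 = Σ lx·mx = 4.537 → 4.54

4.54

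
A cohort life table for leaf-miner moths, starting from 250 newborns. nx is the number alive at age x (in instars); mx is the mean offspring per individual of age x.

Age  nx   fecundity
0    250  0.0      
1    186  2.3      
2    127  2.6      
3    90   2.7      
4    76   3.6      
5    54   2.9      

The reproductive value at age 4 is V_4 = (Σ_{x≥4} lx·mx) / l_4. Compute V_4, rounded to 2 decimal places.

lx = nx/n0 = nx/250: 1, 0.744, 0.508, 0.36, 0.304, 0.216
lx·mx for x ≥ 4: 1.0944, 0.6264 → sum = 1.7208
V_4 = 1.7208 / l_4 = 1.7208 / 0.304 = 5.660526… → 5.66

5.66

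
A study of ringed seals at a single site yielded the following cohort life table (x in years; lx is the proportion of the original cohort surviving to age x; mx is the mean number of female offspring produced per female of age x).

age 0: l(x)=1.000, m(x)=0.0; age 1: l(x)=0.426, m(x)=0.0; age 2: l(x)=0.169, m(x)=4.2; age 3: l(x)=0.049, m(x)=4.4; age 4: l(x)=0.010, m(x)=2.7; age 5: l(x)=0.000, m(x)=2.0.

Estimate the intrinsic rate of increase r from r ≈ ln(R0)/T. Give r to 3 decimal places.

-0.021

R0 = Σ lx·mx = 0 + 0 + 0.7098 + 0.2156 + 0.027 + 0 = 0.9524
Σ x·lx·mx = 2.1744; T = 2.1744/0.9524 = 2.28307…
r ≈ ln(R0)/T = ln(0.9524)/2.28307… = -0.02136… → -0.021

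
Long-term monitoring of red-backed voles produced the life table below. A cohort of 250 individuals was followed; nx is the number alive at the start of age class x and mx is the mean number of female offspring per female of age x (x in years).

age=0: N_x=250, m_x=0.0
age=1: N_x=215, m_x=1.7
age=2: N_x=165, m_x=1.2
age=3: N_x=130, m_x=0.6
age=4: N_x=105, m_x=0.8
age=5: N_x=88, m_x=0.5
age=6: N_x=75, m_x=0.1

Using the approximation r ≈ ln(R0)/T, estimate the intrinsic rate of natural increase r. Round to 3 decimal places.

lx = nx/n0 = nx/250: 1, 0.86, 0.66, 0.52, 0.42, 0.352, 0.3
R0 = Σ lx·mx = 0 + 1.462 + 0.792 + 0.312 + 0.336 + 0.176 + 0.03 = 3.108
Σ x·lx·mx = 6.386; T = 6.386/3.108 = 2.0547…
r ≈ ln(R0)/T = ln(3.108)/2.0547… = 0.5519… → 0.552

0.552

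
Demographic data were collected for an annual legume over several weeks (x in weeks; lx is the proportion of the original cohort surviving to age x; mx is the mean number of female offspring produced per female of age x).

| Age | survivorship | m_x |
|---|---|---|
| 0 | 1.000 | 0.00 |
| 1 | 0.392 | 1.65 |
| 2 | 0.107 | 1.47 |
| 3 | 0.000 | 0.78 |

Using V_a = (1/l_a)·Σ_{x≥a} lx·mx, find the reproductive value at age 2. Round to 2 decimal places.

1.47

lx·mx for x ≥ 2: 0.15729, 0 → sum = 0.15729
V_2 = 0.15729 / l_2 = 0.15729 / 0.107 = 1.47 → 1.47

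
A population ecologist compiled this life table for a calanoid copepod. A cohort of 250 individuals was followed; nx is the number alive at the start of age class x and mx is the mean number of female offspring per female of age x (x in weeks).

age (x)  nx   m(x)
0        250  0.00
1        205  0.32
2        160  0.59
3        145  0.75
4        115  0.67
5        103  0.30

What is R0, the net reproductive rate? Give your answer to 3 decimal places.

1.507

lx = nx/n0 = nx/250: 1, 0.82, 0.64, 0.58, 0.46, 0.412
lx·mx by age: 0, 0.2624, 0.3776, 0.435, 0.3082, 0.1236
R0 = Σ lx·mx = 1.5068 → 1.507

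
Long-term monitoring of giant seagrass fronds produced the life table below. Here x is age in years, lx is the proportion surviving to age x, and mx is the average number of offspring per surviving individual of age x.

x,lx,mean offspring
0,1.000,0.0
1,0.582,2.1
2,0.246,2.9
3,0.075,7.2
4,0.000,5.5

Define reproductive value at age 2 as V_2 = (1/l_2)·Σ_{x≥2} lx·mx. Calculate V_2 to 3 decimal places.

lx·mx for x ≥ 2: 0.7134, 0.54, 0 → sum = 1.2534
V_2 = 1.2534 / l_2 = 1.2534 / 0.246 = 5.095122… → 5.095

5.095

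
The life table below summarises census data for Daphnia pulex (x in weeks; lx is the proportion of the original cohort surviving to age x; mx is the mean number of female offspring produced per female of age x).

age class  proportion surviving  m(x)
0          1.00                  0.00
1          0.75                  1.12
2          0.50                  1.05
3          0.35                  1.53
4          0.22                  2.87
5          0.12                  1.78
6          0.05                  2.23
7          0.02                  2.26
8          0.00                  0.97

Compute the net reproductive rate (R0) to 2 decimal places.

lx·mx by age: 0, 0.84, 0.525, 0.5355, 0.6314, 0.2136, 0.1115, 0.0452, 0
R0 = Σ lx·mx = 2.9022 → 2.90

2.90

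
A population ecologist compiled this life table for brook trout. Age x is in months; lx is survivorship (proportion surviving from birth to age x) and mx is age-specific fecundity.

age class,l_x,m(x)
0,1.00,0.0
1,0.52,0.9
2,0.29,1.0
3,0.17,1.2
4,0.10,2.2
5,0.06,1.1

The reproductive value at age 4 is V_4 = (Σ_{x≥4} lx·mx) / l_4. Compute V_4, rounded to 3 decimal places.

lx·mx for x ≥ 4: 0.22, 0.066 → sum = 0.286
V_4 = 0.286 / l_4 = 0.286 / 0.1 = 2.86 → 2.860

2.860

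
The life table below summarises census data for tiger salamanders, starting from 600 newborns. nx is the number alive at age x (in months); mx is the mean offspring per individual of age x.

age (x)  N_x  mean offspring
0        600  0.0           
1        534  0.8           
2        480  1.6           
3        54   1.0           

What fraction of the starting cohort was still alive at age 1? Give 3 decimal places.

l_1 = n_1/n_0 = 534/600 = 0.89 → 0.890

0.890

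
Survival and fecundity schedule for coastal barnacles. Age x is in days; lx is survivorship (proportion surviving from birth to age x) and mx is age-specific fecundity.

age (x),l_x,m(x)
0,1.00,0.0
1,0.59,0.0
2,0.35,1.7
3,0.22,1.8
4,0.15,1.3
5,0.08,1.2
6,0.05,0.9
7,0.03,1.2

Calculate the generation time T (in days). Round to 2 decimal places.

lx·mx: 0, 0, 0.595, 0.396, 0.195, 0.096, 0.045, 0.036 → R0 = 1.363
x·lx·mx: 0, 0, 1.19, 1.188, 0.78, 0.48, 0.27, 0.252 → Σ = 4.16
T = 4.16 / 1.363 = 3.052091… → 3.05

3.05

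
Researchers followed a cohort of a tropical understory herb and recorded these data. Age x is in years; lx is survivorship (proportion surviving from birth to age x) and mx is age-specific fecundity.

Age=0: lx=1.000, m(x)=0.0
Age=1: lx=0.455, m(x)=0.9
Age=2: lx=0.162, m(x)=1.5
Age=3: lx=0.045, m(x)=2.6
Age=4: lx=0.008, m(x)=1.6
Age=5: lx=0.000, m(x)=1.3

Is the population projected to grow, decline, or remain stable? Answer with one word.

declining

R0 = Σ lx·mx = 0 + 0.4095 + 0.243 + 0.117 + 0.0128 + 0 = 0.7823
R0 < 1, so the population is declining.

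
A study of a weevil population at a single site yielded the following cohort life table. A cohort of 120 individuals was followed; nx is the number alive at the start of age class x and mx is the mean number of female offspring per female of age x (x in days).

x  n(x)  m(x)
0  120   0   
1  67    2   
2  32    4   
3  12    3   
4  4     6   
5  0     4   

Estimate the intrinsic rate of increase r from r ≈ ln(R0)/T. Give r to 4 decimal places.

lx = nx/n0 = nx/120: 1, 0.55833…, 0.26667…, 0.1, 0.03333…, 0
R0 = Σ lx·mx = 0 + 1.11667… + 1.06667… + 0.3 + 0.2… + 0 = 2.683333…
Σ x·lx·mx = 4.95…; T = 4.95…/2.683333… = 1.84472…
r ≈ ln(R0)/T = ln(2.683333…)/1.84472… = 0.535073… → 0.5351

0.5351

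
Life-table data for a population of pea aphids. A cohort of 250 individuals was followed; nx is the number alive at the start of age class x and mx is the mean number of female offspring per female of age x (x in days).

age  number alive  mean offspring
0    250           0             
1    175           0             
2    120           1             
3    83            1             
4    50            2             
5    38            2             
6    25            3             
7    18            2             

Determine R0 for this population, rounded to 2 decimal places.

lx = nx/n0 = nx/250: 1, 0.7, 0.48, 0.332, 0.2, 0.152, 0.1, 0.072
lx·mx by age: 0, 0, 0.48, 0.332, 0.4, 0.304, 0.3, 0.144
R0 = Σ lx·mx = 1.96 → 1.96

1.96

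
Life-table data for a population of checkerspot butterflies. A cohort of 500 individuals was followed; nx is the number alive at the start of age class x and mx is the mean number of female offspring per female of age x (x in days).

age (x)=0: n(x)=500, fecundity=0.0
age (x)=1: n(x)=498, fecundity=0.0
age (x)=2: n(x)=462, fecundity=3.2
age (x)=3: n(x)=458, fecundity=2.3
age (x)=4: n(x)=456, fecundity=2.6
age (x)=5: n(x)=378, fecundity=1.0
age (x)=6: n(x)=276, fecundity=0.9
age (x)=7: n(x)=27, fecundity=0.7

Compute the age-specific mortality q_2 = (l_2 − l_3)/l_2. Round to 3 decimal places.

0.009

lx = nx/n0 = nx/500: 1, 0.996, 0.924, 0.916, 0.912, 0.756, 0.552, 0.054
q_2 = (l_2 − l_3) / l_2 = (0.924 − 0.916) / 0.924
     = 0.008 / 0.924 = 0.008658… → 0.009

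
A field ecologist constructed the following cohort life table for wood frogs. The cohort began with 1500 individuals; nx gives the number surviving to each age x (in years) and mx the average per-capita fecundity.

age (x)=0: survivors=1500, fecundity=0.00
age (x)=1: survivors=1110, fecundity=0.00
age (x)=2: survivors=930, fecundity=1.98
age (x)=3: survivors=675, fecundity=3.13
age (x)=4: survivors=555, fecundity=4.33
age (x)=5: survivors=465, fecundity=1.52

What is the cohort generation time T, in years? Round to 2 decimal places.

lx = nx/n0 = nx/1500: 1, 0.74, 0.62, 0.45, 0.37, 0.31
lx·mx: 0, 0, 1.2276, 1.4085, 1.6021, 0.4712 → R0 = 4.7094
x·lx·mx: 0, 0, 2.4552, 4.2255, 6.4084, 2.356 → Σ = 15.4451
T = 15.4451 / 4.7094 = 3.279632… → 3.28

3.28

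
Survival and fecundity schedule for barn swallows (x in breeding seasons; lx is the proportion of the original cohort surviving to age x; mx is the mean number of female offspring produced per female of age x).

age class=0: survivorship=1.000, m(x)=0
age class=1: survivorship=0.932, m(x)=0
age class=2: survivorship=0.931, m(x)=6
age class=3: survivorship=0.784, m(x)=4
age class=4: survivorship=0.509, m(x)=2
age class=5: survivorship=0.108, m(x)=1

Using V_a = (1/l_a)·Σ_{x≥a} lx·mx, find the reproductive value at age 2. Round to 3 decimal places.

lx·mx for x ≥ 2: 5.586, 3.136, 1.018, 0.108 → sum = 9.848
V_2 = 9.848 / l_2 = 9.848 / 0.931 = 10.577873… → 10.578

10.578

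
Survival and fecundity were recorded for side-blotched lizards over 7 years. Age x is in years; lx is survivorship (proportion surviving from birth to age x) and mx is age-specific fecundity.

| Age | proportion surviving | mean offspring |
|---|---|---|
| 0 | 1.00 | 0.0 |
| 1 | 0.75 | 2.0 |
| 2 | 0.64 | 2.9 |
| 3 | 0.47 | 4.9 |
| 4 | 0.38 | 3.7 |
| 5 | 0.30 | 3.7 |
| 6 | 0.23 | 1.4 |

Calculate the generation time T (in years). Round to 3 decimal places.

lx·mx: 0, 1.5, 1.856, 2.303, 1.406, 1.11, 0.322 → R0 = 8.497
x·lx·mx: 0, 1.5, 3.712, 6.909, 5.624, 5.55, 1.932 → Σ = 25.227
T = 25.227 / 8.497 = 2.96893… → 2.969

2.969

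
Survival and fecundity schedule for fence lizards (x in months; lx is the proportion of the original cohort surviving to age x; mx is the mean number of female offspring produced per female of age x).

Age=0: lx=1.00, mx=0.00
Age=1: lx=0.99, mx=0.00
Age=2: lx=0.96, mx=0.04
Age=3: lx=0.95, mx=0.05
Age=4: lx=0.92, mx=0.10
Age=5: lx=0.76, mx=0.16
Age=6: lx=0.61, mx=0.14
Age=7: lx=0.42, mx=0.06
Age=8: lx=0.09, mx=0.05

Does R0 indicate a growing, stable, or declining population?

R0 = Σ lx·mx = 0 + 0 + 0.0384 + 0.0475 + 0.092 + 0.1216 + 0.0854 + 0.0252 + 0.0045 = 0.4146
R0 < 1, so the population is declining.

declining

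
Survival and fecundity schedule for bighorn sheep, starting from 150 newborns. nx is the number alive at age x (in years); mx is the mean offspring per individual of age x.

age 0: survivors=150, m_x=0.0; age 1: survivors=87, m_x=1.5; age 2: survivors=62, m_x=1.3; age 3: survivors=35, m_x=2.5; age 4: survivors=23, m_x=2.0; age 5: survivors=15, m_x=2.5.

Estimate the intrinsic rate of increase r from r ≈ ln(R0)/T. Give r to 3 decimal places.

0.386

lx = nx/n0 = nx/150: 1, 0.58, 0.41333…, 0.23333…, 0.15333…, 0.1
R0 = Σ lx·mx = 0 + 0.87 + 0.53733… + 0.58333… + 0.30667… + 0.25 = 2.547333…
Σ x·lx·mx = 6.171333…; T = 6.171333…/2.547333… = 2.42266…
r ≈ ln(R0)/T = ln(2.547333…)/2.42266… = 0.38596… → 0.386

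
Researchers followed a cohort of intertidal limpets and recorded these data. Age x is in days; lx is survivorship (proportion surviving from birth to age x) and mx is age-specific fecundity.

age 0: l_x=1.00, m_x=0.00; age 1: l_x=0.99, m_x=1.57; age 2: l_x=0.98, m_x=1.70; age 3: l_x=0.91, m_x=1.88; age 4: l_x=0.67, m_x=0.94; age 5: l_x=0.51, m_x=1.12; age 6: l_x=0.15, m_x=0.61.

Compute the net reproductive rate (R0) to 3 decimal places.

6.224

lx·mx by age: 0, 1.5543, 1.666, 1.7108, 0.6298, 0.5712, 0.0915
R0 = Σ lx·mx = 6.2236 → 6.224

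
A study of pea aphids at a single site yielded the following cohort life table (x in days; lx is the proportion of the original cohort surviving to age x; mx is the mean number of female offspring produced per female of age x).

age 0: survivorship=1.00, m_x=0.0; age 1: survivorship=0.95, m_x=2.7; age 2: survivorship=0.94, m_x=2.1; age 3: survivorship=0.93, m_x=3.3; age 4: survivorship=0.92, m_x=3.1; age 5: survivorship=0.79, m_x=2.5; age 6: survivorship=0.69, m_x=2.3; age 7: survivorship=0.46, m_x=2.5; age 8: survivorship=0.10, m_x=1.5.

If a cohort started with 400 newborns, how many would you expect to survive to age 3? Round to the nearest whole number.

Expected survivors = N0 · l_3 = 400 × 0.93 = 372 → 372

372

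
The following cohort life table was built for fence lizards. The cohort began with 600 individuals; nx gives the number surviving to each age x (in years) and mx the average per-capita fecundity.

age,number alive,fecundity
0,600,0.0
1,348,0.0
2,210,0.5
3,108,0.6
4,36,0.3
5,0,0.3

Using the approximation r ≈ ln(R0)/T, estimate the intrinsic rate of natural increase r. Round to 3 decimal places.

-0.484

lx = nx/n0 = nx/600: 1, 0.58, 0.35, 0.18, 0.06, 0
R0 = Σ lx·mx = 0 + 0 + 0.175 + 0.108 + 0.018 + 0 = 0.301
Σ x·lx·mx = 0.746; T = 0.746/0.301 = 2.47841…
r ≈ ln(R0)/T = ln(0.301)/2.47841… = -0.48444… → -0.484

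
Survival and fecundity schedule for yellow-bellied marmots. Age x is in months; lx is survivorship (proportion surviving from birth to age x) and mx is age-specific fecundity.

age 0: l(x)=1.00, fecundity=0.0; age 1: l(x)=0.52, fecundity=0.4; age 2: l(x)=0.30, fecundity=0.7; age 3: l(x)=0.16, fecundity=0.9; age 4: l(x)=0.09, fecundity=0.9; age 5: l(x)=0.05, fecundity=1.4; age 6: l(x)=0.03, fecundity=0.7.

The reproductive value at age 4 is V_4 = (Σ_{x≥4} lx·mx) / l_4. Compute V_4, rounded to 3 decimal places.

lx·mx for x ≥ 4: 0.081, 0.07, 0.021 → sum = 0.172
V_4 = 0.172 / l_4 = 0.172 / 0.09 = 1.911111… → 1.911

1.911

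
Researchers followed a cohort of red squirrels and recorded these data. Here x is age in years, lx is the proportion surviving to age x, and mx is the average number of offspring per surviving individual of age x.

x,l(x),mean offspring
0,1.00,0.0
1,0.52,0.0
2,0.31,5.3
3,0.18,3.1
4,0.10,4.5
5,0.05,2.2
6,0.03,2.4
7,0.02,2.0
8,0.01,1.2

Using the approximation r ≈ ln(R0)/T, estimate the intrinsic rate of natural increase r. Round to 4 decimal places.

0.3765

R0 = Σ lx·mx = 0 + 0 + 1.643 + 0.558 + 0.45 + 0.11 + 0.072 + 0.04 + 0.012 = 2.885
Σ x·lx·mx = 8.118; T = 8.118/2.885 = 2.81386…
r ≈ ln(R0)/T = ln(2.885)/2.81386… = 0.376537… → 0.3765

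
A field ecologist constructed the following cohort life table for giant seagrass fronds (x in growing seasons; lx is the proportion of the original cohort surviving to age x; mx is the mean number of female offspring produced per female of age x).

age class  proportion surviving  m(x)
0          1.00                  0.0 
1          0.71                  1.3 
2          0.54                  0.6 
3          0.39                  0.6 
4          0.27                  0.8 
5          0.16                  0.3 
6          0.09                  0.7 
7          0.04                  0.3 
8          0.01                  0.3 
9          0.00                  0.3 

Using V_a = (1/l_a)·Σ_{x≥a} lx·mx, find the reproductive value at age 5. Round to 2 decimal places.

0.79

lx·mx for x ≥ 5: 0.048, 0.063, 0.012, 0.003, 0 → sum = 0.126
V_5 = 0.126 / l_5 = 0.126 / 0.16 = 0.7875 → 0.79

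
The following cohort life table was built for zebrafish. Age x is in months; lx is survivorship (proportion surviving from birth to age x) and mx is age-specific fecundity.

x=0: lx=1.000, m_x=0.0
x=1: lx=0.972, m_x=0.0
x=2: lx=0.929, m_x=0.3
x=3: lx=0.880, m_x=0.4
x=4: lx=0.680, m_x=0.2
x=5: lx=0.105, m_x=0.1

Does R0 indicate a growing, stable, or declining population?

declining

R0 = Σ lx·mx = 0 + 0 + 0.2787 + 0.352 + 0.136 + 0.0105 = 0.7772
R0 < 1, so the population is declining.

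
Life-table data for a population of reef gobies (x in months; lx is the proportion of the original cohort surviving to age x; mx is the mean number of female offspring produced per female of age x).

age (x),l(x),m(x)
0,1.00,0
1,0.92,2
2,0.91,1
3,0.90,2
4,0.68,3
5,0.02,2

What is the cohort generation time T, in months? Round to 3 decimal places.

lx·mx: 0, 1.84, 0.91, 1.8, 2.04, 0.04 → R0 = 6.63
x·lx·mx: 0, 1.84, 1.82, 5.4, 8.16, 0.2 → Σ = 17.42
T = 17.42 / 6.63 = 2.627451… → 2.627

2.627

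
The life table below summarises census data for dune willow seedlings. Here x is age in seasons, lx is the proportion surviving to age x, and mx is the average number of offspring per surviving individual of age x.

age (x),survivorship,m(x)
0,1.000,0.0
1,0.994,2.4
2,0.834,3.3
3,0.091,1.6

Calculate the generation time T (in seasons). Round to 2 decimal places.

1.58

lx·mx: 0, 2.3856, 2.7522, 0.1456 → R0 = 5.2834
x·lx·mx: 0, 2.3856, 5.5044, 0.4368 → Σ = 8.3268
T = 8.3268 / 5.2834 = 1.576031… → 1.58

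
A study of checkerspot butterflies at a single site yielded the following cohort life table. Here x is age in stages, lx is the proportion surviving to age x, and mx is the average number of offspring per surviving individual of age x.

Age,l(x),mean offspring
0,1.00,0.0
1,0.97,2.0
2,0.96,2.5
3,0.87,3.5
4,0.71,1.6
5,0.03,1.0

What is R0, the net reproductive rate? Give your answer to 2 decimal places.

lx·mx by age: 0, 1.94, 2.4, 3.045, 1.136, 0.03
R0 = Σ lx·mx = 8.551 → 8.55

8.55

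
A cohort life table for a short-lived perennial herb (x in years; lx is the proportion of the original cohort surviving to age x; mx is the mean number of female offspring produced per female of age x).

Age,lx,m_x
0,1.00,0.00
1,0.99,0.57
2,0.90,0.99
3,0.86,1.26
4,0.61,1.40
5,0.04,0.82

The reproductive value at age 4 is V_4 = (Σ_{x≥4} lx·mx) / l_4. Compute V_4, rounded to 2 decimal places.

1.45

lx·mx for x ≥ 4: 0.854, 0.0328 → sum = 0.8868
V_4 = 0.8868 / l_4 = 0.8868 / 0.61 = 1.45377… → 1.45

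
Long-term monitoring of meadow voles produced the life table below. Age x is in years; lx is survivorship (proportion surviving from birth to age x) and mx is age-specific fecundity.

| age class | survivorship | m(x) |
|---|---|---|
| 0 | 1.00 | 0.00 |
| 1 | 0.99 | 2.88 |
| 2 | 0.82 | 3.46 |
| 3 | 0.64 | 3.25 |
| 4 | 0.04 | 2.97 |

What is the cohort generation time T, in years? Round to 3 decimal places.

lx·mx: 0, 2.8512, 2.8372, 2.08, 0.1188 → R0 = 7.8872
x·lx·mx: 0, 2.8512, 5.6744, 6.24, 0.4752 → Σ = 15.2408
T = 15.2408 / 7.8872 = 1.932346… → 1.932

1.932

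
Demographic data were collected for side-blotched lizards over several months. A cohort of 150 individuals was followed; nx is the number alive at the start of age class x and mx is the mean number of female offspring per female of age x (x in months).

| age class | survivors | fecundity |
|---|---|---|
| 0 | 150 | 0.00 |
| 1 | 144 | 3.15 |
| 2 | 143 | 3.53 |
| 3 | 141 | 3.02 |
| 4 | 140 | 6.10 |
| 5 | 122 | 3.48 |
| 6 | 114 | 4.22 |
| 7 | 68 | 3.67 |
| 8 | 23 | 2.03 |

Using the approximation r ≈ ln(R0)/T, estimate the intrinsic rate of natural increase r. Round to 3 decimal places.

0.811

lx = nx/n0 = nx/150: 1, 0.96, 0.95333…, 0.94, 0.93333…, 0.81333…, 0.76, 0.45333…, 0.15333…
R0 = Σ lx·mx = 0 + 3.024 + 3.36527… + 2.8388 + 5.69333… + 2.8304… + 3.2072 + 1.66373… + 0.31127… = 22.934…
Σ x·lx·mx = 88.575733…; T = 88.575733…/22.934… = 3.8622…
r ≈ ln(R0)/T = ln(22.934…)/3.8622… = 0.8111… → 0.811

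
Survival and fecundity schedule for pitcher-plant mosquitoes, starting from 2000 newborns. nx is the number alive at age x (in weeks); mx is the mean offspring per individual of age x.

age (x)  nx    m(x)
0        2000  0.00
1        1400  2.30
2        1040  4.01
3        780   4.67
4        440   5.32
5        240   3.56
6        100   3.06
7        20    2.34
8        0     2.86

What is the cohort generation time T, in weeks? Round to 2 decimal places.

2.63

lx = nx/n0 = nx/2000: 1, 0.7, 0.52, 0.39, 0.22, 0.12, 0.05, 0.01, 0
lx·mx: 0, 1.61, 2.0852, 1.8213, 1.1704, 0.4272, 0.153, 0.0234, 0 → R0 = 7.2905
x·lx·mx: 0, 1.61, 4.1704, 5.4639, 4.6816, 2.136, 0.918, 0.1638, 0 → Σ = 19.1437
T = 19.1437 / 7.2905 = 2.625842… → 2.63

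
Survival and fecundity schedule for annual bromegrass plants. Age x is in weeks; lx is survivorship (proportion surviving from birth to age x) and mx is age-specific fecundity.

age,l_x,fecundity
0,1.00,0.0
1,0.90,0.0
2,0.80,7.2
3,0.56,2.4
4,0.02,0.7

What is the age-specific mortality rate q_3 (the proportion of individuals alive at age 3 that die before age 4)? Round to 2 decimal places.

0.96

q_3 = (l_3 − l_4) / l_3 = (0.56 − 0.02) / 0.56
     = 0.54 / 0.56 = 0.964286… → 0.96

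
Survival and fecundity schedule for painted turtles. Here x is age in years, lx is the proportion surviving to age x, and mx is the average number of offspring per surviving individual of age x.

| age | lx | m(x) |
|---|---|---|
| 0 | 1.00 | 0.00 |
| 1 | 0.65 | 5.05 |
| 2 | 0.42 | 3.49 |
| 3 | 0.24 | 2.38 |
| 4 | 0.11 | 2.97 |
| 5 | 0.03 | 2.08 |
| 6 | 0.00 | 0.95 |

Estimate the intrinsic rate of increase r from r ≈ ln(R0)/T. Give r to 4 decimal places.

1.0417

R0 = Σ lx·mx = 0 + 3.2825 + 1.4658 + 0.5712 + 0.3267 + 0.0624 + 0 = 5.7086
Σ x·lx·mx = 9.5465; T = 9.5465/5.7086 = 1.6723…
r ≈ ln(R0)/T = ln(5.7086)/1.6723… = 1.041663… → 1.0417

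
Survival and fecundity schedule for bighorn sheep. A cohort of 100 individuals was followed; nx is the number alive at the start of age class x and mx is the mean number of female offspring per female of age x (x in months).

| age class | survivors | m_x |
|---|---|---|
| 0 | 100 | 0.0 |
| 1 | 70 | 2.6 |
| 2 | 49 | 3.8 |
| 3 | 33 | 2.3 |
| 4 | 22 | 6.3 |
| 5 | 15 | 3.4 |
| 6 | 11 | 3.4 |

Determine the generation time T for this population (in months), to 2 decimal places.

lx = nx/n0 = nx/100: 1, 0.7, 0.49, 0.33, 0.22, 0.15, 0.11
lx·mx: 0, 1.82, 1.862, 0.759, 1.386, 0.51, 0.374 → R0 = 6.711
x·lx·mx: 0, 1.82, 3.724, 2.277, 5.544, 2.55, 2.244 → Σ = 18.159
T = 18.159 / 6.711 = 2.705856… → 2.71

2.71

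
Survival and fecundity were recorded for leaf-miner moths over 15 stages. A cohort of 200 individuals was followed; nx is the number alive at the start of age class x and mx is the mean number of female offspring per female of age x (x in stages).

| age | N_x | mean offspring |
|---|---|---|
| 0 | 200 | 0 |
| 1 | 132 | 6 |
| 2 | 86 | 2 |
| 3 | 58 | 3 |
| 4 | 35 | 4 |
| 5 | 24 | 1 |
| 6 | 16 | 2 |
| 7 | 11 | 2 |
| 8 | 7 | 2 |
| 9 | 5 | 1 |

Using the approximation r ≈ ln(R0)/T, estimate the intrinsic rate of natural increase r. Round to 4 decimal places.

0.9331

lx = nx/n0 = nx/200: 1, 0.66, 0.43, 0.29, 0.175, 0.12, 0.08, 0.055, 0.035, 0.025
R0 = Σ lx·mx = 0 + 3.96 + 0.86 + 0.87 + 0.7 + 0.12 + 0.16 + 0.11 + 0.07 + 0.025 = 6.875
Σ x·lx·mx = 14.205; T = 14.205/6.875 = 2.06618…
r ≈ ln(R0)/T = ln(6.875)/2.06618… = 0.93307… → 0.9331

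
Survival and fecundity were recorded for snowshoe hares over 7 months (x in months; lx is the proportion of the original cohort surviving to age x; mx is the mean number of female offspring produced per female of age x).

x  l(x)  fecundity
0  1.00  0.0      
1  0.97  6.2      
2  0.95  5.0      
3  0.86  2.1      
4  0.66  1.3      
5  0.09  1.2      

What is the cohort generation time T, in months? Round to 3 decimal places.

lx·mx: 0, 6.014, 4.75, 1.806, 0.858, 0.108 → R0 = 13.536
x·lx·mx: 0, 6.014, 9.5, 5.418, 3.432, 0.54 → Σ = 24.904
T = 24.904 / 13.536 = 1.839835… → 1.840

1.840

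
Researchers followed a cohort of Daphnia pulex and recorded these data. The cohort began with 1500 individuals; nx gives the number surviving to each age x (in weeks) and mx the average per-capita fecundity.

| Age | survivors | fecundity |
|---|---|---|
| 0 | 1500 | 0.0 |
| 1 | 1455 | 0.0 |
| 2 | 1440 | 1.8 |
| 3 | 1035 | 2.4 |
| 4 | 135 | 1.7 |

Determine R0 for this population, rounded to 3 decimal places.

lx = nx/n0 = nx/1500: 1, 0.97, 0.96, 0.69, 0.09
lx·mx by age: 0, 0, 1.728, 1.656, 0.153
R0 = Σ lx·mx = 3.537 → 3.537

3.537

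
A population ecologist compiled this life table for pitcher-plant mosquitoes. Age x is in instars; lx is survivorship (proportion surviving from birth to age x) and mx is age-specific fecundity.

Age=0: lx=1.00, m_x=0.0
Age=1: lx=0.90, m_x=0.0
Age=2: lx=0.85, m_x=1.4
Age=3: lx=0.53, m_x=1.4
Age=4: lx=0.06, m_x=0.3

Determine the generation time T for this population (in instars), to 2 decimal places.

2.40

lx·mx: 0, 0, 1.19, 0.742, 0.018 → R0 = 1.95
x·lx·mx: 0, 0, 2.38, 2.226, 0.072 → Σ = 4.678
T = 4.678 / 1.95 = 2.398974… → 2.40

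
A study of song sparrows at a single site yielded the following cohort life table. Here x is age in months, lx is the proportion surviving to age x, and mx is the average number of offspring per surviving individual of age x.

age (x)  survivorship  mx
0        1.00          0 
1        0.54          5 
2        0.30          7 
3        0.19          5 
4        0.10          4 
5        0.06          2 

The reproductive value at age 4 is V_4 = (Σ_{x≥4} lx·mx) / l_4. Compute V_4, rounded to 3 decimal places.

lx·mx for x ≥ 4: 0.4, 0.12 → sum = 0.52
V_4 = 0.52 / l_4 = 0.52 / 0.1 = 5.2 → 5.200

5.200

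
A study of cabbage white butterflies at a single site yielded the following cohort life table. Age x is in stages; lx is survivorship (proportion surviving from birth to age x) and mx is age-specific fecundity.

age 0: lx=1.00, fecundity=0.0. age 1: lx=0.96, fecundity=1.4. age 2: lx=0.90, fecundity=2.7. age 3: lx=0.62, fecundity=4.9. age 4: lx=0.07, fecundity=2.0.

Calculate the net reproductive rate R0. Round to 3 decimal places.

6.952

lx·mx by age: 0, 1.344, 2.43, 3.038, 0.14
R0 = Σ lx·mx = 6.952 → 6.952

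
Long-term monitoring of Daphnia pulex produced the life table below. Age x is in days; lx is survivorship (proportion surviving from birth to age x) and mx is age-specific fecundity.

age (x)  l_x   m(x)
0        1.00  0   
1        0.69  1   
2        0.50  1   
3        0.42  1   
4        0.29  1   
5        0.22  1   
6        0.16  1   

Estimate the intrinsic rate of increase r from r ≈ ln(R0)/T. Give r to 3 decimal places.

0.305

R0 = Σ lx·mx = 0 + 0.69 + 0.5 + 0.42 + 0.29 + 0.22 + 0.16 = 2.28
Σ x·lx·mx = 6.17; T = 6.17/2.28 = 2.70614…
r ≈ ln(R0)/T = ln(2.28)/2.70614… = 0.30456… → 0.305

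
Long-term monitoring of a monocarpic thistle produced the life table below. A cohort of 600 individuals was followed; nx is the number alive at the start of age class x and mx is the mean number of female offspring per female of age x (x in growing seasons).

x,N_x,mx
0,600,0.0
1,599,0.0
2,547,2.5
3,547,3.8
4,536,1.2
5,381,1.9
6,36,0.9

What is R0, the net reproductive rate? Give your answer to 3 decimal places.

lx = nx/n0 = nx/600: 1, 0.99833…, 0.91167…, 0.91167…, 0.89333…, 0.635, 0.06
lx·mx by age: 0, 0, 2.279167…, 3.464333…, 1.072…, 1.2065, 0.054
R0 = Σ lx·mx = 8.076… → 8.076

8.076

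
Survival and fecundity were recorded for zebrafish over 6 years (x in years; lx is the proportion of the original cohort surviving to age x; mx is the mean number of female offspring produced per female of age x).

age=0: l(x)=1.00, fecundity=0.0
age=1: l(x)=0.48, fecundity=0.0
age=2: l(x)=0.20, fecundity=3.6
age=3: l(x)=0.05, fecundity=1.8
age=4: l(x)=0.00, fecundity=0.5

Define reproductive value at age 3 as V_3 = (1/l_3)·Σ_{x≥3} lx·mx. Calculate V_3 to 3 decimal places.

lx·mx for x ≥ 3: 0.09, 0 → sum = 0.09
V_3 = 0.09 / l_3 = 0.09 / 0.05 = 1.8 → 1.800

1.800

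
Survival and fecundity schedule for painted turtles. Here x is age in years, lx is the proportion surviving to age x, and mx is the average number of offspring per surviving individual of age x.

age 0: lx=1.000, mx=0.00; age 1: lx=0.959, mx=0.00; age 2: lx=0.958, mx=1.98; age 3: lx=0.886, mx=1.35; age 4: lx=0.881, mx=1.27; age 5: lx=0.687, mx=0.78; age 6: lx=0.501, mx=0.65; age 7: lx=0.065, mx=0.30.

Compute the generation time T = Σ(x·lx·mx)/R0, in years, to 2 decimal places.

3.26

lx·mx: 0, 0, 1.89684, 1.1961, 1.11887, 0.53586, 0.32565, 0.0195 → R0 = 5.09282
x·lx·mx: 0, 0, 3.79368, 3.5883, 4.47548, 2.6793, 1.9539, 0.1365 → Σ = 16.62716
T = 16.62716 / 5.09282 = 3.264824… → 3.26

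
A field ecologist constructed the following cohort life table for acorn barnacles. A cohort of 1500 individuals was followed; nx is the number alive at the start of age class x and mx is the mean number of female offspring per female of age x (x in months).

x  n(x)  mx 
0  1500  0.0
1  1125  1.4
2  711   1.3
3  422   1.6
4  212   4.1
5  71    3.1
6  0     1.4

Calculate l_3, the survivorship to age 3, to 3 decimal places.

0.281

l_3 = n_3/n_0 = 422/1500 = 0.281333… → 0.281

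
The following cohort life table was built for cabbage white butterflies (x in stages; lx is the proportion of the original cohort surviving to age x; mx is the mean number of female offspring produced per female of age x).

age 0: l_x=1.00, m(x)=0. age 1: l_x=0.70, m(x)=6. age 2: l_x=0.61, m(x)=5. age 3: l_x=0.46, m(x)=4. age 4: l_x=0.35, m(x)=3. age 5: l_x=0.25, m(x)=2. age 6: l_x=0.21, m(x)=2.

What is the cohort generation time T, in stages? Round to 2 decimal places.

2.26

lx·mx: 0, 4.2, 3.05, 1.84, 1.05, 0.5, 0.42 → R0 = 11.06
x·lx·mx: 0, 4.2, 6.1, 5.52, 4.2, 2.5, 2.52 → Σ = 25.04
T = 25.04 / 11.06 = 2.264014… → 2.26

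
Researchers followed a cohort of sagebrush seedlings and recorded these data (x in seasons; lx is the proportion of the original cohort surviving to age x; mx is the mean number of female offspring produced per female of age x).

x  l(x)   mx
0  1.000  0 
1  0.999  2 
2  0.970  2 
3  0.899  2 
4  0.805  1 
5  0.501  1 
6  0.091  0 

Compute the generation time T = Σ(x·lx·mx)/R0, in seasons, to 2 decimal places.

lx·mx: 0, 1.998, 1.94, 1.798, 0.805, 0.501, 0 → R0 = 7.042
x·lx·mx: 0, 1.998, 3.88, 5.394, 3.22, 2.505, 0 → Σ = 16.997
T = 16.997 / 7.042 = 2.413661… → 2.41

2.41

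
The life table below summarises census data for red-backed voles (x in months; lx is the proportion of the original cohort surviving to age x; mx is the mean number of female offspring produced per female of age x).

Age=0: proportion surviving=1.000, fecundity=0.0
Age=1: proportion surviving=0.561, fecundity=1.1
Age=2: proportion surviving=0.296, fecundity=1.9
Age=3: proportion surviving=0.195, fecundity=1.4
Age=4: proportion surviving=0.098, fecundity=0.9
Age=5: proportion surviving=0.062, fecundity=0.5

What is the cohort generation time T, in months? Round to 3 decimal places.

lx·mx: 0, 0.6171, 0.5624, 0.273, 0.0882, 0.031 → R0 = 1.5717
x·lx·mx: 0, 0.6171, 1.1248, 0.819, 0.3528, 0.155 → Σ = 3.0687
T = 3.0687 / 1.5717 = 1.952472… → 1.952

1.952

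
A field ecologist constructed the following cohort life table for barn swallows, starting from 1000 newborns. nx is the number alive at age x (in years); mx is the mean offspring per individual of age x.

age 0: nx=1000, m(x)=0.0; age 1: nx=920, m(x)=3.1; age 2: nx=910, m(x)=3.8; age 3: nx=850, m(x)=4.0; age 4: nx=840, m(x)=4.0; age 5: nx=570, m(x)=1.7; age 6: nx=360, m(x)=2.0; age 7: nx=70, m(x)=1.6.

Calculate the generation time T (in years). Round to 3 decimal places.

lx = nx/n0 = nx/1000: 1, 0.92, 0.91, 0.85, 0.84, 0.57, 0.36, 0.07
lx·mx: 0, 2.852, 3.458, 3.4, 3.36, 0.969, 0.72, 0.112 → R0 = 14.871
x·lx·mx: 0, 2.852, 6.916, 10.2, 13.44, 4.845, 4.32, 0.784 → Σ = 43.357
T = 43.357 / 14.871 = 2.91554… → 2.916

2.916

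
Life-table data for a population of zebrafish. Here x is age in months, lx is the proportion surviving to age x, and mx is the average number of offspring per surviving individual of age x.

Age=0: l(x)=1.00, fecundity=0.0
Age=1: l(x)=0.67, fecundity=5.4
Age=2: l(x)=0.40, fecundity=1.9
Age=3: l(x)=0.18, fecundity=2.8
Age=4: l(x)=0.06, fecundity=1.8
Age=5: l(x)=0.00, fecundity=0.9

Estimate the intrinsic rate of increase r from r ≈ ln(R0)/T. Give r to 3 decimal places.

1.133

R0 = Σ lx·mx = 0 + 3.618 + 0.76 + 0.504 + 0.108 + 0 = 4.99
Σ x·lx·mx = 7.082; T = 7.082/4.99 = 1.41924…
r ≈ ln(R0)/T = ln(4.99)/1.41924… = 1.1326… → 1.133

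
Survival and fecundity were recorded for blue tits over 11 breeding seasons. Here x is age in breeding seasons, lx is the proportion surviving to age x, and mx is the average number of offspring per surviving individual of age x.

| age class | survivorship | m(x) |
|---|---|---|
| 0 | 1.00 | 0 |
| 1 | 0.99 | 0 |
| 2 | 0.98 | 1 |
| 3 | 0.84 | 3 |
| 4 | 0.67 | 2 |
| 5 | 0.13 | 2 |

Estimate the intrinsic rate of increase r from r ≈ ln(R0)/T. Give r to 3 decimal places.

R0 = Σ lx·mx = 0 + 0 + 0.98 + 2.52 + 1.34 + 0.26 = 5.1
Σ x·lx·mx = 16.18; T = 16.18/5.1 = 3.17255…
r ≈ ln(R0)/T = ln(5.1)/3.17255… = 0.51354… → 0.514

0.514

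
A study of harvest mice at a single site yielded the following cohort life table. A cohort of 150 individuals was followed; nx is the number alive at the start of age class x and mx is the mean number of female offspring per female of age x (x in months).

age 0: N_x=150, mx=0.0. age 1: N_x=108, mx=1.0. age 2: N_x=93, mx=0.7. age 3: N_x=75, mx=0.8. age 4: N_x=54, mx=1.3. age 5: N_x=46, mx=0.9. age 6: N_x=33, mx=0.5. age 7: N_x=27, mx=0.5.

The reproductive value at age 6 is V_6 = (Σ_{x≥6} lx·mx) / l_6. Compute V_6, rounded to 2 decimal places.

0.91

lx = nx/n0 = nx/150: 1, 0.72, 0.62, 0.5, 0.36, 0.30667…, 0.22, 0.18
lx·mx for x ≥ 6: 0.11, 0.09 → sum = 0.2
V_6 = 0.2 / l_6 = 0.2 / 0.22 = 0.909091… → 0.91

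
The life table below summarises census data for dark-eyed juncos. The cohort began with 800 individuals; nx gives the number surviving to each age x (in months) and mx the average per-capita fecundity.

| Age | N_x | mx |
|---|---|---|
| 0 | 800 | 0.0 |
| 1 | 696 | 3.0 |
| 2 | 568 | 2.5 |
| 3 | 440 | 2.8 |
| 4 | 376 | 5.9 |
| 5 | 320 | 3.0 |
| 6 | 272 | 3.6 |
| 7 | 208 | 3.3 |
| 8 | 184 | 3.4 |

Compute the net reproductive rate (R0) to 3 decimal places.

12.762

lx = nx/n0 = nx/800: 1, 0.87, 0.71, 0.55, 0.47, 0.4, 0.34, 0.26, 0.23
lx·mx by age: 0, 2.61, 1.775, 1.54, 2.773, 1.2, 1.224, 0.858, 0.782
R0 = Σ lx·mx = 12.762 → 12.762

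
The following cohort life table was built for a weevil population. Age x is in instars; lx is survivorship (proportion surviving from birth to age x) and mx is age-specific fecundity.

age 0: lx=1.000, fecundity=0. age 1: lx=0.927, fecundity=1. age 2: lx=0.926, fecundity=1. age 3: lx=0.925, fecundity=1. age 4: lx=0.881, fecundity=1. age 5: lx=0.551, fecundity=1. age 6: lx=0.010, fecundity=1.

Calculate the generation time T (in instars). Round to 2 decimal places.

2.82

lx·mx: 0, 0.927, 0.926, 0.925, 0.881, 0.551, 0.01 → R0 = 4.22
x·lx·mx: 0, 0.927, 1.852, 2.775, 3.524, 2.755, 0.06 → Σ = 11.893
T = 11.893 / 4.22 = 2.818246… → 2.82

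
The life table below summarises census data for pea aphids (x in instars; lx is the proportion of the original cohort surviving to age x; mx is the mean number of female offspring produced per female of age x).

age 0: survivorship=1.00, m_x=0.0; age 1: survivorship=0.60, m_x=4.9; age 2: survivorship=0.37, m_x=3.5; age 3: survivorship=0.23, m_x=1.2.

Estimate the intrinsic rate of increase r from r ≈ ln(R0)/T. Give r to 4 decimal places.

1.0689

R0 = Σ lx·mx = 0 + 2.94 + 1.295 + 0.276 = 4.511
Σ x·lx·mx = 6.358; T = 6.358/4.511 = 1.40944…
r ≈ ln(R0)/T = ln(4.511)/1.40944… = 1.068875… → 1.0689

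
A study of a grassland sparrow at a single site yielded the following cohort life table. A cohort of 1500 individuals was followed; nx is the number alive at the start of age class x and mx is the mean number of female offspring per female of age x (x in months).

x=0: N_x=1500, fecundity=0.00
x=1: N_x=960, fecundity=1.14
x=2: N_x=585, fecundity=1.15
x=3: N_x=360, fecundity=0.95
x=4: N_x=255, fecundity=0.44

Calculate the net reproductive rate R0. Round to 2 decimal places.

1.48

lx = nx/n0 = nx/1500: 1, 0.64, 0.39, 0.24, 0.17
lx·mx by age: 0, 0.7296, 0.4485, 0.228, 0.0748
R0 = Σ lx·mx = 1.4809 → 1.48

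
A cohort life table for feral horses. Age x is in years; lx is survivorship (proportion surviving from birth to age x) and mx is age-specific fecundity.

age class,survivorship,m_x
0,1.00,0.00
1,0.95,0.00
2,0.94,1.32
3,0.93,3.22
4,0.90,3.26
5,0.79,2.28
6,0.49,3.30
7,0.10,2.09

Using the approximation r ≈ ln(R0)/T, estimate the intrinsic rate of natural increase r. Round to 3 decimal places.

R0 = Σ lx·mx = 0 + 0 + 1.2408 + 2.9946 + 2.934 + 1.8012 + 1.617 + 0.209 = 10.7966
Σ x·lx·mx = 43.3724; T = 43.3724/10.7966 = 4.01723…
r ≈ ln(R0)/T = ln(10.7966)/4.01723… = 0.59226… → 0.592

0.592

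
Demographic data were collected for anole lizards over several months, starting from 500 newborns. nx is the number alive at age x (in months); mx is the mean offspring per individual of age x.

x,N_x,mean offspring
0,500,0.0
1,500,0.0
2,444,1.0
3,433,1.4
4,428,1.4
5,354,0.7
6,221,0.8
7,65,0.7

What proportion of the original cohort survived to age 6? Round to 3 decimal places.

l_6 = n_6/n_0 = 221/500 = 0.442 → 0.442

0.442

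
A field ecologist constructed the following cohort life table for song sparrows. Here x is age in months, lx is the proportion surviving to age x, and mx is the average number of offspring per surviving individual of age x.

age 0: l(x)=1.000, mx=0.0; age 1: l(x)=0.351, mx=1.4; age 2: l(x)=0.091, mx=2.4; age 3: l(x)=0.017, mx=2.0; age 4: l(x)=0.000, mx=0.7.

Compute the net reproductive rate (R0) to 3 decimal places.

0.744

lx·mx by age: 0, 0.4914, 0.2184, 0.034, 0
R0 = Σ lx·mx = 0.7438 → 0.744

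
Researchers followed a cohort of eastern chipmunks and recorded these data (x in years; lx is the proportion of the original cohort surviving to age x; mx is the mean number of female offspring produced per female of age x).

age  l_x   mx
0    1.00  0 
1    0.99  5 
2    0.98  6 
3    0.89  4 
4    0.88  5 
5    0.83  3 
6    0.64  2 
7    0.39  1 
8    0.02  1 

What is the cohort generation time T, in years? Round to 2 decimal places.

lx·mx: 0, 4.95, 5.88, 3.56, 4.4, 2.49, 1.28, 0.39, 0.02 → R0 = 22.97
x·lx·mx: 0, 4.95, 11.76, 10.68, 17.6, 12.45, 7.68, 2.73, 0.16 → Σ = 68.01
T = 68.01 / 22.97 = 2.960818… → 2.96

2.96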